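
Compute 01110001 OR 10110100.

OR: 1 when either bit is 1
  01110001
| 10110100
----------
  11110101
Decimal: 113 | 180 = 245



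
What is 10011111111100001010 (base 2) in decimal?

Sum of powers of 2 for each 1-bit:
2^1 + 2^3 + 2^8 + 2^9 + 2^10 + 2^11 + 2^12 + 2^13 + 2^14 + 2^15 + 2^16 + 2^19
= 2 + 8 + 256 + 512 + 1024 + 2048 + 4096 + 8192 + 16384 + 32768 + 65536 + 524288
= 655114



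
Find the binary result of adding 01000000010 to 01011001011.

Add column by column from the right: bit + bit + carry-in; write the sum mod 2, carry 1 when the sum is 2 or 3.
carry:  10000000100
        01000000010
+       01011001011
-------------------
       010011001101
(the carry out of the leftmost column, 0, becomes the leading bit)
Decimal check:
  01000000010 = 512 + 2 = 514
  01011001011 = 512 + 128 + 64 + 8 + 2 + 1 = 715
  514 + 715 = 1229, and 010011001101 = 1024 + 128 + 64 + 8 + 4 + 1 = 1229 ✓



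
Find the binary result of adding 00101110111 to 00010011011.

Add column by column from the right: bit + bit + carry-in; write the sum mod 2, carry 1 when the sum is 2 or 3.
carry:  01111111110
        00101110111
+       00010011011
-------------------
       001000010010
(the carry out of the leftmost column, 0, becomes the leading bit)
Decimal check:
  00101110111 = 256 + 64 + 32 + 16 + 4 + 2 + 1 = 375
  00010011011 = 128 + 16 + 8 + 2 + 1 = 155
  375 + 155 = 530, and 001000010010 = 512 + 16 + 2 = 530 ✓



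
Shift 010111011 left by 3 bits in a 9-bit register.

Original: 010111011 (decimal 187)
Shift left by 3 positions
Append 3 zeros on the right and drop the 3 high bits that overflow the 9-bit width
Result: 111011000 (decimal 472)
Equivalent: 187 << 3 = 187 × 2^3 = 1496, truncated to 9 bits = 472



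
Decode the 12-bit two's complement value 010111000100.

Binary: 010111000100
Sign bit: 0 (non-negative)
Read directly as an unsigned value:
010111000100 = 1024 + 256 + 128 + 64 + 4 = 1476
Value: 1476



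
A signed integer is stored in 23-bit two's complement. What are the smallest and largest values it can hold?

For 23-bit two's complement:
Minimum: -2^22 = -4194304
Maximum: 2^22 - 1 = 4194303



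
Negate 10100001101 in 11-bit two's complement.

Original (sign bit 1, negative): 10100001101
Step 1 - Invert all bits: 01011110010
Step 2 - Add 1: 01011110011
Verification: 10100001101 + 01011110011 = 100000000000; discarding the end carry (carry out of the top bit) leaves the 11-bit value 00000000000, as required for x + (-x)



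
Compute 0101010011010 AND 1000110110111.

AND: 1 only when both bits are 1
  0101010011010
& 1000110110111
---------------
  0000010010010
Decimal: 2714 & 4535 = 146



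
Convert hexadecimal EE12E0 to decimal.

Expand by place value (powers of 16):
Digit values: E = 14
EE12E0 = 14 × 16^5 + 14 × 16^4 + 1 × 16^3 + 2 × 16^2 + 14 × 16^1 + 0 × 16^0
= 14 × 1048576 + 14 × 65536 + 1 × 4096 + 2 × 256 + 14 × 16 + 0 × 1
= 14680064 + 917504 + 4096 + 512 + 224 + 0
= 15602400



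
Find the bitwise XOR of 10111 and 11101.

XOR: 1 when bits differ
  10111
^ 11101
-------
  01010
Decimal: 23 ^ 29 = 10



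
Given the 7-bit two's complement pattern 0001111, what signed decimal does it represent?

Binary: 0001111
Sign bit: 0 (non-negative)
Read directly as an unsigned value:
0001111 = 8 + 4 + 2 + 1 = 15
Value: 15



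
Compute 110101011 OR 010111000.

OR: 1 when either bit is 1
  110101011
| 010111000
-----------
  110111011
Decimal: 427 | 184 = 443



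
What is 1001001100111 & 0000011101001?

AND: 1 only when both bits are 1
  1001001100111
& 0000011101001
---------------
  0000001100001
Decimal: 4711 & 233 = 97



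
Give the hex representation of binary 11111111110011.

Group into 4-bit nibbles from right:
  0011 = 3
  1111 = F
  1111 = F
  0011 = 3
Result: 3FF3



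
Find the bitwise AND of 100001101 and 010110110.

AND: 1 only when both bits are 1
  100001101
& 010110110
-----------
  000000100
Decimal: 269 & 182 = 4



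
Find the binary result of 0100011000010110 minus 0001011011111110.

Method 1 - Direct subtraction (column by column from the right: bit − bit − borrow-in; if negative, add 2 and borrow 1 from the next column):
borrow: 0111111111110000
        0100011000010110
-       0001011011111110
------------------------
        0010111100011000

Method 2 - Add two's complement:
Two's complement of 0001011011111110: invert → 1110100100000001, add 1 → 1110100100000010
  0100011000010110
+ 1110100100000010
------------------
 10010111100011000  (end carry out of the top bit = 1)
Discarding the end carry: 0010111100011000
Decimal check:
  0100011000010110 = 16384 + 1024 + 512 + 16 + 4 + 2 = 17942
  0001011011111110 = 4096 + 1024 + 512 + 128 + 64 + 32 + 16 + 8 + 4 + 2 = 5886
  17942 - 5886 = 12056, and 0010111100011000 = 8192 + 2048 + 1024 + 512 + 256 + 16 + 8 = 12056 ✓



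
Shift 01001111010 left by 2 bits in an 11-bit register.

Original: 01001111010 (decimal 634)
Shift left by 2 positions
Append 2 zeros on the right and drop the 2 high bits that overflow the 11-bit width
Result: 00111101000 (decimal 488)
Equivalent: 634 << 2 = 634 × 2^2 = 2536, truncated to 11 bits = 488



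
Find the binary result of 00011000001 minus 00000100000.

Method 1 - Direct subtraction (column by column from the right: bit − bit − borrow-in; if negative, add 2 and borrow 1 from the next column):
borrow: 00001000000
        00011000001
-       00000100000
-------------------
        00010100001

Method 2 - Add two's complement:
Two's complement of 00000100000: invert → 11111011111, add 1 → 11111100000
  00011000001
+ 11111100000
-------------
 100010100001  (end carry out of the top bit = 1)
Discarding the end carry: 00010100001
Decimal check:
  00011000001 = 128 + 64 + 1 = 193
  00000100000 = 32
  193 - 32 = 161, and 00010100001 = 128 + 32 + 1 = 161 ✓



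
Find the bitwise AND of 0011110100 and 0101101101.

AND: 1 only when both bits are 1
  0011110100
& 0101101101
------------
  0001100100
Decimal: 244 & 365 = 100



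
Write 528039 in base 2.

Using repeated division by 2:
528039 ÷ 2 = 264019 remainder 1
264019 ÷ 2 = 132009 remainder 1
132009 ÷ 2 = 66004 remainder 1
66004 ÷ 2 = 33002 remainder 0
33002 ÷ 2 = 16501 remainder 0
16501 ÷ 2 = 8250 remainder 1
8250 ÷ 2 = 4125 remainder 0
4125 ÷ 2 = 2062 remainder 1
2062 ÷ 2 = 1031 remainder 0
1031 ÷ 2 = 515 remainder 1
515 ÷ 2 = 257 remainder 1
257 ÷ 2 = 128 remainder 1
128 ÷ 2 = 64 remainder 0
64 ÷ 2 = 32 remainder 0
32 ÷ 2 = 16 remainder 0
16 ÷ 2 = 8 remainder 0
8 ÷ 2 = 4 remainder 0
4 ÷ 2 = 2 remainder 0
2 ÷ 2 = 1 remainder 0
1 ÷ 2 = 0 remainder 1
Reading remainders bottom to top: 10000000111010100111



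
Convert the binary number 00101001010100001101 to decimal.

Sum of powers of 2 for each 1-bit:
2^0 + 2^2 + 2^3 + 2^8 + 2^10 + 2^12 + 2^15 + 2^17
= 1 + 4 + 8 + 256 + 1024 + 4096 + 32768 + 131072
= 169229



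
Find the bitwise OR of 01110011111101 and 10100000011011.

OR: 1 when either bit is 1
  01110011111101
| 10100000011011
----------------
  11110011111111
Decimal: 7421 | 10267 = 15615



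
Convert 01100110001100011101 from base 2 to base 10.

Sum of powers of 2 for each 1-bit:
2^0 + 2^2 + 2^3 + 2^4 + 2^8 + 2^9 + 2^13 + 2^14 + 2^17 + 2^18
= 1 + 4 + 8 + 16 + 256 + 512 + 8192 + 16384 + 131072 + 262144
= 418589



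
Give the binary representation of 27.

Using repeated division by 2:
27 ÷ 2 = 13 remainder 1
13 ÷ 2 = 6 remainder 1
6 ÷ 2 = 3 remainder 0
3 ÷ 2 = 1 remainder 1
1 ÷ 2 = 0 remainder 1
Reading remainders bottom to top: 11011



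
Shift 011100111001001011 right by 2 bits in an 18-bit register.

Original: 011100111001001011 (decimal 118347)
Shift right by 2 positions
Drop the 2 low bits; fill with zeros on the left
Result: 000111001110010010 (decimal 29586)
Equivalent: 118347 >> 2 = 118347 ÷ 2^2 = 29586



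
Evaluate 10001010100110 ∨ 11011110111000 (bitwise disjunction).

OR: 1 when either bit is 1
  10001010100110
| 11011110111000
----------------
  11011110111110
Decimal: 8870 | 14264 = 14270



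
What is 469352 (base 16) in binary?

Convert each hex digit to 4 bits:
  4 = 0100
  6 = 0110
  9 = 1001
  3 = 0011
  5 = 0101
  2 = 0010
Concatenate: 010001101001001101010010



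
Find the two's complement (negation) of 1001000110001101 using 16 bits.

Original (sign bit 1, negative): 1001000110001101
Step 1 - Invert all bits: 0110111001110010
Step 2 - Add 1: 0110111001110011
Verification: 1001000110001101 + 0110111001110011 = 10000000000000000; discarding the end carry (carry out of the top bit) leaves the 16-bit value 0000000000000000, as required for x + (-x)



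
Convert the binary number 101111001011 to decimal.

Sum of powers of 2 for each 1-bit:
2^0 + 2^1 + 2^3 + 2^6 + 2^7 + 2^8 + 2^9 + 2^11
= 1 + 2 + 8 + 64 + 128 + 256 + 512 + 2048
= 3019



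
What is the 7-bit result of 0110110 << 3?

Original: 0110110 (decimal 54)
Shift left by 3 positions
Append 3 zeros on the right and drop the 3 high bits that overflow the 7-bit width
Result: 0110000 (decimal 48)
Equivalent: 54 << 3 = 54 × 2^3 = 432, truncated to 7 bits = 48



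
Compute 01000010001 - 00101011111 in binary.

Method 1 - Direct subtraction (column by column from the right: bit − bit − borrow-in; if negative, add 2 and borrow 1 from the next column):
borrow: 01111111100
        01000010001
-       00101011111
-------------------
        00010110010

Method 2 - Add two's complement:
Two's complement of 00101011111: invert → 11010100000, add 1 → 11010100001
  01000010001
+ 11010100001
-------------
 100010110010  (end carry out of the top bit = 1)
Discarding the end carry: 00010110010
Decimal check:
  01000010001 = 512 + 16 + 1 = 529
  00101011111 = 256 + 64 + 16 + 8 + 4 + 2 + 1 = 351
  529 - 351 = 178, and 00010110010 = 128 + 32 + 16 + 2 = 178 ✓



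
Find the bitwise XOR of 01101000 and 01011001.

XOR: 1 when bits differ
  01101000
^ 01011001
----------
  00110001
Decimal: 104 ^ 89 = 49



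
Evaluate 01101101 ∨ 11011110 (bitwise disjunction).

OR: 1 when either bit is 1
  01101101
| 11011110
----------
  11111111
Decimal: 109 | 222 = 255



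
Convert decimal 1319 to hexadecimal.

Using repeated division by 16 (digits 10–15 are A–F):
1319 ÷ 16 = 82 remainder 7
82 ÷ 16 = 5 remainder 2
5 ÷ 16 = 0 remainder 5
Reading remainders bottom to top: 527



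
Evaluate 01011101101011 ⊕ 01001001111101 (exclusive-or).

XOR: 1 when bits differ
  01011101101011
^ 01001001111101
----------------
  00010100010110
Decimal: 5995 ^ 4733 = 1302



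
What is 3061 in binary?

Using repeated division by 2:
3061 ÷ 2 = 1530 remainder 1
1530 ÷ 2 = 765 remainder 0
765 ÷ 2 = 382 remainder 1
382 ÷ 2 = 191 remainder 0
191 ÷ 2 = 95 remainder 1
95 ÷ 2 = 47 remainder 1
47 ÷ 2 = 23 remainder 1
23 ÷ 2 = 11 remainder 1
11 ÷ 2 = 5 remainder 1
5 ÷ 2 = 2 remainder 1
2 ÷ 2 = 1 remainder 0
1 ÷ 2 = 0 remainder 1
Reading remainders bottom to top: 101111110101



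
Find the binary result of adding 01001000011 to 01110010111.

Add column by column from the right: bit + bit + carry-in; write the sum mod 2, carry 1 when the sum is 2 or 3.
carry:  10000001110
        01001000011
+       01110010111
-------------------
       010111011010
(the carry out of the leftmost column, 0, becomes the leading bit)
Decimal check:
  01001000011 = 512 + 64 + 2 + 1 = 579
  01110010111 = 512 + 256 + 128 + 16 + 4 + 2 + 1 = 919
  579 + 919 = 1498, and 010111011010 = 1024 + 256 + 128 + 64 + 16 + 8 + 2 = 1498 ✓



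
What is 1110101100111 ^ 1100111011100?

XOR: 1 when bits differ
  1110101100111
^ 1100111011100
---------------
  0010010111011
Decimal: 7527 ^ 6620 = 1211



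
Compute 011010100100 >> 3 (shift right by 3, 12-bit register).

Original: 011010100100 (decimal 1700)
Shift right by 3 positions
Drop the 3 low bits; fill with zeros on the left
Result: 000011010100 (decimal 212)
Equivalent: 1700 >> 3 = 1700 ÷ 2^3 = 212



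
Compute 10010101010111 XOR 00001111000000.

XOR: 1 when bits differ
  10010101010111
^ 00001111000000
----------------
  10011010010111
Decimal: 9559 ^ 960 = 9879



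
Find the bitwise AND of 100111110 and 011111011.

AND: 1 only when both bits are 1
  100111110
& 011111011
-----------
  000111010
Decimal: 318 & 251 = 58



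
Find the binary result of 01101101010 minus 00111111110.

Method 1 - Direct subtraction (column by column from the right: bit − bit − borrow-in; if negative, add 2 and borrow 1 from the next column):
borrow: 01111111000
        01101101010
-       00111111110
-------------------
        00101101100

Method 2 - Add two's complement:
Two's complement of 00111111110: invert → 11000000001, add 1 → 11000000010
  01101101010
+ 11000000010
-------------
 100101101100  (end carry out of the top bit = 1)
Discarding the end carry: 00101101100
Decimal check:
  01101101010 = 512 + 256 + 64 + 32 + 8 + 2 = 874
  00111111110 = 256 + 128 + 64 + 32 + 16 + 8 + 4 + 2 = 510
  874 - 510 = 364, and 00101101100 = 256 + 64 + 32 + 8 + 4 = 364 ✓



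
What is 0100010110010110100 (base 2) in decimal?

Sum of powers of 2 for each 1-bit:
2^2 + 2^4 + 2^5 + 2^7 + 2^10 + 2^11 + 2^13 + 2^17
= 4 + 16 + 32 + 128 + 1024 + 2048 + 8192 + 131072
= 142516



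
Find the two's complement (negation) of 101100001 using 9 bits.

Original (sign bit 1, negative): 101100001
Step 1 - Invert all bits: 010011110
Step 2 - Add 1: 010011111
Verification: 101100001 + 010011111 = 1000000000; discarding the end carry (carry out of the top bit) leaves the 9-bit value 000000000, as required for x + (-x)



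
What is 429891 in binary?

Using repeated division by 2:
429891 ÷ 2 = 214945 remainder 1
214945 ÷ 2 = 107472 remainder 1
107472 ÷ 2 = 53736 remainder 0
53736 ÷ 2 = 26868 remainder 0
26868 ÷ 2 = 13434 remainder 0
13434 ÷ 2 = 6717 remainder 0
6717 ÷ 2 = 3358 remainder 1
3358 ÷ 2 = 1679 remainder 0
1679 ÷ 2 = 839 remainder 1
839 ÷ 2 = 419 remainder 1
419 ÷ 2 = 209 remainder 1
209 ÷ 2 = 104 remainder 1
104 ÷ 2 = 52 remainder 0
52 ÷ 2 = 26 remainder 0
26 ÷ 2 = 13 remainder 0
13 ÷ 2 = 6 remainder 1
6 ÷ 2 = 3 remainder 0
3 ÷ 2 = 1 remainder 1
1 ÷ 2 = 0 remainder 1
Reading remainders bottom to top: 1101000111101000011



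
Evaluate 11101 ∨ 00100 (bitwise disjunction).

OR: 1 when either bit is 1
  11101
| 00100
-------
  11101
Decimal: 29 | 4 = 29



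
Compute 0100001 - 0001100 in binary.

Method 1 - Direct subtraction (column by column from the right: bit − bit − borrow-in; if negative, add 2 and borrow 1 from the next column):
borrow: 0111000
        0100001
-       0001100
---------------
        0010101

Method 2 - Add two's complement:
Two's complement of 0001100: invert → 1110011, add 1 → 1110100
  0100001
+ 1110100
---------
 10010101  (end carry out of the top bit = 1)
Discarding the end carry: 0010101
Decimal check:
  0100001 = 32 + 1 = 33
  0001100 = 8 + 4 = 12
  33 - 12 = 21, and 0010101 = 16 + 4 + 1 = 21 ✓



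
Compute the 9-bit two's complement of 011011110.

Original: 011011110
Step 1 - Invert all bits: 100100001
Step 2 - Add 1: 100100010
Verification: 011011110 + 100100010 = 1000000000; discarding the end carry (carry out of the top bit) leaves the 9-bit value 000000000, as required for x + (-x)



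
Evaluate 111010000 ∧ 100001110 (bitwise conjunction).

AND: 1 only when both bits are 1
  111010000
& 100001110
-----------
  100000000
Decimal: 464 & 270 = 256



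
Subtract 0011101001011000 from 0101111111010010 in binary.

Method 1 - Direct subtraction (column by column from the right: bit − bit − borrow-in; if negative, add 2 and borrow 1 from the next column):
borrow: 0100000011110000
        0101111111010010
-       0011101001011000
------------------------
        0010010101111010

Method 2 - Add two's complement:
Two's complement of 0011101001011000: invert → 1100010110100111, add 1 → 1100010110101000
  0101111111010010
+ 1100010110101000
------------------
 10010010101111010  (end carry out of the top bit = 1)
Discarding the end carry: 0010010101111010
Decimal check:
  0101111111010010 = 16384 + 4096 + 2048 + 1024 + 512 + 256 + 128 + 64 + 16 + 2 = 24530
  0011101001011000 = 8192 + 4096 + 2048 + 512 + 64 + 16 + 8 = 14936
  24530 - 14936 = 9594, and 0010010101111010 = 8192 + 1024 + 256 + 64 + 32 + 16 + 8 + 2 = 9594 ✓



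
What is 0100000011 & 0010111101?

AND: 1 only when both bits are 1
  0100000011
& 0010111101
------------
  0000000001
Decimal: 259 & 189 = 1



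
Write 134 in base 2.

Using repeated division by 2:
134 ÷ 2 = 67 remainder 0
67 ÷ 2 = 33 remainder 1
33 ÷ 2 = 16 remainder 1
16 ÷ 2 = 8 remainder 0
8 ÷ 2 = 4 remainder 0
4 ÷ 2 = 2 remainder 0
2 ÷ 2 = 1 remainder 0
1 ÷ 2 = 0 remainder 1
Reading remainders bottom to top: 10000110



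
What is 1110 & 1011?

AND: 1 only when both bits are 1
  1110
& 1011
------
  1010
Decimal: 14 & 11 = 10



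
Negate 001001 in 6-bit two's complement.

Original: 001001
Step 1 - Invert all bits: 110110
Step 2 - Add 1: 110111
Verification: 001001 + 110111 = 1000000; discarding the end carry (carry out of the top bit) leaves the 6-bit value 000000, as required for x + (-x)



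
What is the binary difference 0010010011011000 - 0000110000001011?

Method 1 - Direct subtraction (column by column from the right: bit − bit − borrow-in; if negative, add 2 and borrow 1 from the next column):
borrow: 0011000000011110
        0010010011011000
-       0000110000001011
------------------------
        0001100011001101

Method 2 - Add two's complement:
Two's complement of 0000110000001011: invert → 1111001111110100, add 1 → 1111001111110101
  0010010011011000
+ 1111001111110101
------------------
 10001100011001101  (end carry out of the top bit = 1)
Discarding the end carry: 0001100011001101
Decimal check:
  0010010011011000 = 8192 + 1024 + 128 + 64 + 16 + 8 = 9432
  0000110000001011 = 2048 + 1024 + 8 + 2 + 1 = 3083
  9432 - 3083 = 6349, and 0001100011001101 = 4096 + 2048 + 128 + 64 + 8 + 4 + 1 = 6349 ✓



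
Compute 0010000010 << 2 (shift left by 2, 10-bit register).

Original: 0010000010 (decimal 130)
Shift left by 2 positions
Append 2 zeros on the right
Result: 1000001000 (decimal 520)
Equivalent: 130 << 2 = 130 × 2^2 = 520



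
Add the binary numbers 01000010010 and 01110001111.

Add column by column from the right: bit + bit + carry-in; write the sum mod 2, carry 1 when the sum is 2 or 3.
carry:  10000111100
        01000010010
+       01110001111
-------------------
       010110100001
(the carry out of the leftmost column, 0, becomes the leading bit)
Decimal check:
  01000010010 = 512 + 16 + 2 = 530
  01110001111 = 512 + 256 + 128 + 8 + 4 + 2 + 1 = 911
  530 + 911 = 1441, and 010110100001 = 1024 + 256 + 128 + 32 + 1 = 1441 ✓



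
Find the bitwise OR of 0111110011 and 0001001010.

OR: 1 when either bit is 1
  0111110011
| 0001001010
------------
  0111111011
Decimal: 499 | 74 = 507



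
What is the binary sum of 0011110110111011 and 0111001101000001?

Add column by column from the right: bit + bit + carry-in; write the sum mod 2, carry 1 when the sum is 2 or 3.
carry:  1111111000000110
        0011110110111011
+       0111001101000001
------------------------
       01011000011111100
(the carry out of the leftmost column, 0, becomes the leading bit)
Decimal check:
  0011110110111011 = 8192 + 4096 + 2048 + 1024 + 256 + 128 + 32 + 16 + 8 + 2 + 1 = 15803
  0111001101000001 = 16384 + 8192 + 4096 + 512 + 256 + 64 + 1 = 29505
  15803 + 29505 = 45308, and 01011000011111100 = 32768 + 8192 + 4096 + 128 + 64 + 32 + 16 + 8 + 4 = 45308 ✓



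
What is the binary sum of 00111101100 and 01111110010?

Add column by column from the right: bit + bit + carry-in; write the sum mod 2, carry 1 when the sum is 2 or 3.
carry:  11111000000
        00111101100
+       01111110010
-------------------
       010111011110
(the carry out of the leftmost column, 0, becomes the leading bit)
Decimal check:
  00111101100 = 256 + 128 + 64 + 32 + 8 + 4 = 492
  01111110010 = 512 + 256 + 128 + 64 + 32 + 16 + 2 = 1010
  492 + 1010 = 1502, and 010111011110 = 1024 + 256 + 128 + 64 + 16 + 8 + 4 + 2 = 1502 ✓



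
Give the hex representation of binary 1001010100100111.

Group into 4-bit nibbles from right:
  1001 = 9
  0101 = 5
  0010 = 2
  0111 = 7
Result: 9527



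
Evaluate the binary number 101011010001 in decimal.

Sum of powers of 2 for each 1-bit:
2^0 + 2^4 + 2^6 + 2^7 + 2^9 + 2^11
= 1 + 16 + 64 + 128 + 512 + 2048
= 2769



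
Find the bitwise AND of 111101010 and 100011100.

AND: 1 only when both bits are 1
  111101010
& 100011100
-----------
  100001000
Decimal: 490 & 284 = 264



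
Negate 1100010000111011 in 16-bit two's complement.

Original (sign bit 1, negative): 1100010000111011
Step 1 - Invert all bits: 0011101111000100
Step 2 - Add 1: 0011101111000101
Verification: 1100010000111011 + 0011101111000101 = 10000000000000000; discarding the end carry (carry out of the top bit) leaves the 16-bit value 0000000000000000, as required for x + (-x)



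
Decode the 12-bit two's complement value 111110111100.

Binary: 111110111100
Sign bit: 1 (negative)
Invert: 000001000011
Add 1:  000001000100
Magnitude: 000001000100 = 64 + 4 = 68
Value: -68



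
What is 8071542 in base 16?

Using repeated division by 16 (digits 10–15 are A–F):
8071542 ÷ 16 = 504471 remainder 6
504471 ÷ 16 = 31529 remainder 7
31529 ÷ 16 = 1970 remainder 9
1970 ÷ 16 = 123 remainder 2
123 ÷ 16 = 7 remainder 11 (B)
7 ÷ 16 = 0 remainder 7
Reading remainders bottom to top: 7B2976



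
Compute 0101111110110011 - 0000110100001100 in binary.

Method 1 - Direct subtraction (column by column from the right: bit − bit − borrow-in; if negative, add 2 and borrow 1 from the next column):
borrow: 0000000000011000
        0101111110110011
-       0000110100001100
------------------------
        0101001010100111

Method 2 - Add two's complement:
Two's complement of 0000110100001100: invert → 1111001011110011, add 1 → 1111001011110100
  0101111110110011
+ 1111001011110100
------------------
 10101001010100111  (end carry out of the top bit = 1)
Discarding the end carry: 0101001010100111
Decimal check:
  0101111110110011 = 16384 + 4096 + 2048 + 1024 + 512 + 256 + 128 + 32 + 16 + 2 + 1 = 24499
  0000110100001100 = 2048 + 1024 + 256 + 8 + 4 = 3340
  24499 - 3340 = 21159, and 0101001010100111 = 16384 + 4096 + 512 + 128 + 32 + 4 + 2 + 1 = 21159 ✓



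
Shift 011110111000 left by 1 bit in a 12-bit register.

Original: 011110111000 (decimal 1976)
Shift left by 1 position
Append 1 zero on the right
Result: 111101110000 (decimal 3952)
Equivalent: 1976 << 1 = 1976 × 2^1 = 3952



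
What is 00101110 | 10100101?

OR: 1 when either bit is 1
  00101110
| 10100101
----------
  10101111
Decimal: 46 | 165 = 175



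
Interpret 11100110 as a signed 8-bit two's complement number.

Binary: 11100110
Sign bit: 1 (negative)
Invert: 00011001
Add 1:  00011010
Magnitude: 00011010 = 16 + 8 + 2 = 26
Value: -26



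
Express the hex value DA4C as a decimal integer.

Expand by place value (powers of 16):
Digit values: D = 13, A = 10, C = 12
DA4C = 13 × 16^3 + 10 × 16^2 + 4 × 16^1 + 12 × 16^0
= 13 × 4096 + 10 × 256 + 4 × 16 + 12 × 1
= 53248 + 2560 + 64 + 12
= 55884



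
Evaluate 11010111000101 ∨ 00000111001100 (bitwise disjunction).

OR: 1 when either bit is 1
  11010111000101
| 00000111001100
----------------
  11010111001101
Decimal: 13765 | 460 = 13773



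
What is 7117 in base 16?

Using repeated division by 16 (digits 10–15 are A–F):
7117 ÷ 16 = 444 remainder 13 (D)
444 ÷ 16 = 27 remainder 12 (C)
27 ÷ 16 = 1 remainder 11 (B)
1 ÷ 16 = 0 remainder 1
Reading remainders bottom to top: 1BCD



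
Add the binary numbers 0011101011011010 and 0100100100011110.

Add column by column from the right: bit + bit + carry-in; write the sum mod 2, carry 1 when the sum is 2 or 3.
carry:  1111000000111100
        0011101011011010
+       0100100100011110
------------------------
       01000001111111000
(the carry out of the leftmost column, 0, becomes the leading bit)
Decimal check:
  0011101011011010 = 8192 + 4096 + 2048 + 512 + 128 + 64 + 16 + 8 + 2 = 15066
  0100100100011110 = 16384 + 2048 + 256 + 16 + 8 + 4 + 2 = 18718
  15066 + 18718 = 33784, and 01000001111111000 = 32768 + 512 + 256 + 128 + 64 + 32 + 16 + 8 = 33784 ✓



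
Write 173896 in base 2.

Using repeated division by 2:
173896 ÷ 2 = 86948 remainder 0
86948 ÷ 2 = 43474 remainder 0
43474 ÷ 2 = 21737 remainder 0
21737 ÷ 2 = 10868 remainder 1
10868 ÷ 2 = 5434 remainder 0
5434 ÷ 2 = 2717 remainder 0
2717 ÷ 2 = 1358 remainder 1
1358 ÷ 2 = 679 remainder 0
679 ÷ 2 = 339 remainder 1
339 ÷ 2 = 169 remainder 1
169 ÷ 2 = 84 remainder 1
84 ÷ 2 = 42 remainder 0
42 ÷ 2 = 21 remainder 0
21 ÷ 2 = 10 remainder 1
10 ÷ 2 = 5 remainder 0
5 ÷ 2 = 2 remainder 1
2 ÷ 2 = 1 remainder 0
1 ÷ 2 = 0 remainder 1
Reading remainders bottom to top: 101010011101001000



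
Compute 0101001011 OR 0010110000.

OR: 1 when either bit is 1
  0101001011
| 0010110000
------------
  0111111011
Decimal: 331 | 176 = 507



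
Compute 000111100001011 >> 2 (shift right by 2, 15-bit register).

Original: 000111100001011 (decimal 3851)
Shift right by 2 positions
Drop the 2 low bits; fill with zeros on the left
Result: 000001111000010 (decimal 962)
Equivalent: 3851 >> 2 = 3851 ÷ 2^2 = 962



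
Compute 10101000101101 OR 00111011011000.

OR: 1 when either bit is 1
  10101000101101
| 00111011011000
----------------
  10111011111101
Decimal: 10797 | 3800 = 12029



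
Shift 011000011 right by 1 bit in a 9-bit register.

Original: 011000011 (decimal 195)
Shift right by 1 position
Drop the 1 low bit; fill with zero on the left
Result: 001100001 (decimal 97)
Equivalent: 195 >> 1 = 195 ÷ 2^1 = 97



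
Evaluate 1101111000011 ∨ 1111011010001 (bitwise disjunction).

OR: 1 when either bit is 1
  1101111000011
| 1111011010001
---------------
  1111111010011
Decimal: 7107 | 7889 = 8147



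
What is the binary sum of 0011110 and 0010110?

Add column by column from the right: bit + bit + carry-in; write the sum mod 2, carry 1 when the sum is 2 or 3.
carry:  0111100
        0011110
+       0010110
---------------
       00110100
(the carry out of the leftmost column, 0, becomes the leading bit)
Decimal check:
  0011110 = 16 + 8 + 4 + 2 = 30
  0010110 = 16 + 4 + 2 = 22
  30 + 22 = 52, and 00110100 = 32 + 16 + 4 = 52 ✓



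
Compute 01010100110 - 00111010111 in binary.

Method 1 - Direct subtraction (column by column from the right: bit − bit − borrow-in; if negative, add 2 and borrow 1 from the next column):
borrow: 01110111110
        01010100110
-       00111010111
-------------------
        00011001111

Method 2 - Add two's complement:
Two's complement of 00111010111: invert → 11000101000, add 1 → 11000101001
  01010100110
+ 11000101001
-------------
 100011001111  (end carry out of the top bit = 1)
Discarding the end carry: 00011001111
Decimal check:
  01010100110 = 512 + 128 + 32 + 4 + 2 = 678
  00111010111 = 256 + 128 + 64 + 16 + 4 + 2 + 1 = 471
  678 - 471 = 207, and 00011001111 = 128 + 64 + 8 + 4 + 2 + 1 = 207 ✓



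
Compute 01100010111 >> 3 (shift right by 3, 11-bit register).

Original: 01100010111 (decimal 791)
Shift right by 3 positions
Drop the 3 low bits; fill with zeros on the left
Result: 00001100010 (decimal 98)
Equivalent: 791 >> 3 = 791 ÷ 2^3 = 98



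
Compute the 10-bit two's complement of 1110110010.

Original (sign bit 1, negative): 1110110010
Step 1 - Invert all bits: 0001001101
Step 2 - Add 1: 0001001110
Verification: 1110110010 + 0001001110 = 10000000000; discarding the end carry (carry out of the top bit) leaves the 10-bit value 0000000000, as required for x + (-x)



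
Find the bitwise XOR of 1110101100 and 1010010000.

XOR: 1 when bits differ
  1110101100
^ 1010010000
------------
  0100111100
Decimal: 940 ^ 656 = 316



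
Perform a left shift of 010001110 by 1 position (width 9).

Original: 010001110 (decimal 142)
Shift left by 1 position
Append 1 zero on the right
Result: 100011100 (decimal 284)
Equivalent: 142 << 1 = 142 × 2^1 = 284



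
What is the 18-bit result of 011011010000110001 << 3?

Original: 011011010000110001 (decimal 111665)
Shift left by 3 positions
Append 3 zeros on the right and drop the 3 high bits that overflow the 18-bit width
Result: 011010000110001000 (decimal 106888)
Equivalent: 111665 << 3 = 111665 × 2^3 = 893320, truncated to 18 bits = 106888



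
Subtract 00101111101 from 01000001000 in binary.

Method 1 - Direct subtraction (column by column from the right: bit − bit − borrow-in; if negative, add 2 and borrow 1 from the next column):
borrow: 01111111110
        01000001000
-       00101111101
-------------------
        00010001011

Method 2 - Add two's complement:
Two's complement of 00101111101: invert → 11010000010, add 1 → 11010000011
  01000001000
+ 11010000011
-------------
 100010001011  (end carry out of the top bit = 1)
Discarding the end carry: 00010001011
Decimal check:
  01000001000 = 512 + 8 = 520
  00101111101 = 256 + 64 + 32 + 16 + 8 + 4 + 1 = 381
  520 - 381 = 139, and 00010001011 = 128 + 8 + 2 + 1 = 139 ✓



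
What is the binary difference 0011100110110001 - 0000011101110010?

Method 1 - Direct subtraction (column by column from the right: bit − bit − borrow-in; if negative, add 2 and borrow 1 from the next column):
borrow: 0000110011111100
        0011100110110001
-       0000011101110010
------------------------
        0011001000111111

Method 2 - Add two's complement:
Two's complement of 0000011101110010: invert → 1111100010001101, add 1 → 1111100010001110
  0011100110110001
+ 1111100010001110
------------------
 10011001000111111  (end carry out of the top bit = 1)
Discarding the end carry: 0011001000111111
Decimal check:
  0011100110110001 = 8192 + 4096 + 2048 + 256 + 128 + 32 + 16 + 1 = 14769
  0000011101110010 = 1024 + 512 + 256 + 64 + 32 + 16 + 2 = 1906
  14769 - 1906 = 12863, and 0011001000111111 = 8192 + 4096 + 512 + 32 + 16 + 8 + 4 + 2 + 1 = 12863 ✓



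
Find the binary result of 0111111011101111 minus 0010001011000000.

Method 1 - Direct subtraction (column by column from the right: bit − bit − borrow-in; if negative, add 2 and borrow 1 from the next column):
borrow: 0000000000000000
        0111111011101111
-       0010001011000000
------------------------
        0101110000101111

Method 2 - Add two's complement:
Two's complement of 0010001011000000: invert → 1101110100111111, add 1 → 1101110101000000
  0111111011101111
+ 1101110101000000
------------------
 10101110000101111  (end carry out of the top bit = 1)
Discarding the end carry: 0101110000101111
Decimal check:
  0111111011101111 = 16384 + 8192 + 4096 + 2048 + 1024 + 512 + 128 + 64 + 32 + 8 + 4 + 2 + 1 = 32495
  0010001011000000 = 8192 + 512 + 128 + 64 = 8896
  32495 - 8896 = 23599, and 0101110000101111 = 16384 + 4096 + 2048 + 1024 + 32 + 8 + 4 + 2 + 1 = 23599 ✓



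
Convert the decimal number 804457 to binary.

Using repeated division by 2:
804457 ÷ 2 = 402228 remainder 1
402228 ÷ 2 = 201114 remainder 0
201114 ÷ 2 = 100557 remainder 0
100557 ÷ 2 = 50278 remainder 1
50278 ÷ 2 = 25139 remainder 0
25139 ÷ 2 = 12569 remainder 1
12569 ÷ 2 = 6284 remainder 1
6284 ÷ 2 = 3142 remainder 0
3142 ÷ 2 = 1571 remainder 0
1571 ÷ 2 = 785 remainder 1
785 ÷ 2 = 392 remainder 1
392 ÷ 2 = 196 remainder 0
196 ÷ 2 = 98 remainder 0
98 ÷ 2 = 49 remainder 0
49 ÷ 2 = 24 remainder 1
24 ÷ 2 = 12 remainder 0
12 ÷ 2 = 6 remainder 0
6 ÷ 2 = 3 remainder 0
3 ÷ 2 = 1 remainder 1
1 ÷ 2 = 0 remainder 1
Reading remainders bottom to top: 11000100011001101001



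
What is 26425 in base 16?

Using repeated division by 16 (digits 10–15 are A–F):
26425 ÷ 16 = 1651 remainder 9
1651 ÷ 16 = 103 remainder 3
103 ÷ 16 = 6 remainder 7
6 ÷ 16 = 0 remainder 6
Reading remainders bottom to top: 6739



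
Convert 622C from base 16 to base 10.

Expand by place value (powers of 16):
Digit values: C = 12
622C = 6 × 16^3 + 2 × 16^2 + 2 × 16^1 + 12 × 16^0
= 6 × 4096 + 2 × 256 + 2 × 16 + 12 × 1
= 24576 + 512 + 32 + 12
= 25132



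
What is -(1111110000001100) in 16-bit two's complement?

Original (sign bit 1, negative): 1111110000001100
Step 1 - Invert all bits: 0000001111110011
Step 2 - Add 1: 0000001111110100
Verification: 1111110000001100 + 0000001111110100 = 10000000000000000; discarding the end carry (carry out of the top bit) leaves the 16-bit value 0000000000000000, as required for x + (-x)



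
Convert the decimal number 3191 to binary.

Using repeated division by 2:
3191 ÷ 2 = 1595 remainder 1
1595 ÷ 2 = 797 remainder 1
797 ÷ 2 = 398 remainder 1
398 ÷ 2 = 199 remainder 0
199 ÷ 2 = 99 remainder 1
99 ÷ 2 = 49 remainder 1
49 ÷ 2 = 24 remainder 1
24 ÷ 2 = 12 remainder 0
12 ÷ 2 = 6 remainder 0
6 ÷ 2 = 3 remainder 0
3 ÷ 2 = 1 remainder 1
1 ÷ 2 = 0 remainder 1
Reading remainders bottom to top: 110001110111



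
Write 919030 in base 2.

Using repeated division by 2:
919030 ÷ 2 = 459515 remainder 0
459515 ÷ 2 = 229757 remainder 1
229757 ÷ 2 = 114878 remainder 1
114878 ÷ 2 = 57439 remainder 0
57439 ÷ 2 = 28719 remainder 1
28719 ÷ 2 = 14359 remainder 1
14359 ÷ 2 = 7179 remainder 1
7179 ÷ 2 = 3589 remainder 1
3589 ÷ 2 = 1794 remainder 1
1794 ÷ 2 = 897 remainder 0
897 ÷ 2 = 448 remainder 1
448 ÷ 2 = 224 remainder 0
224 ÷ 2 = 112 remainder 0
112 ÷ 2 = 56 remainder 0
56 ÷ 2 = 28 remainder 0
28 ÷ 2 = 14 remainder 0
14 ÷ 2 = 7 remainder 0
7 ÷ 2 = 3 remainder 1
3 ÷ 2 = 1 remainder 1
1 ÷ 2 = 0 remainder 1
Reading remainders bottom to top: 11100000010111110110



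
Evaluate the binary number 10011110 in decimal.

Sum of powers of 2 for each 1-bit:
2^1 + 2^2 + 2^3 + 2^4 + 2^7
= 2 + 4 + 8 + 16 + 128
= 158



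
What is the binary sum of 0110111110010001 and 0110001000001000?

Add column by column from the right: bit + bit + carry-in; write the sum mod 2, carry 1 when the sum is 2 or 3.
carry:  1101110000000000
        0110111110010001
+       0110001000001000
------------------------
       01101000110011001
(the carry out of the leftmost column, 0, becomes the leading bit)
Decimal check:
  0110111110010001 = 16384 + 8192 + 2048 + 1024 + 512 + 256 + 128 + 16 + 1 = 28561
  0110001000001000 = 16384 + 8192 + 512 + 8 = 25096
  28561 + 25096 = 53657, and 01101000110011001 = 32768 + 16384 + 4096 + 256 + 128 + 16 + 8 + 1 = 53657 ✓



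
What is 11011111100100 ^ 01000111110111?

XOR: 1 when bits differ
  11011111100100
^ 01000111110111
----------------
  10011000010011
Decimal: 14308 ^ 4599 = 9747



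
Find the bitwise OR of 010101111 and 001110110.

OR: 1 when either bit is 1
  010101111
| 001110110
-----------
  011111111
Decimal: 175 | 118 = 255



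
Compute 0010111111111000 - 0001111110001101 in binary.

Method 1 - Direct subtraction (column by column from the right: bit − bit − borrow-in; if negative, add 2 and borrow 1 from the next column):
borrow: 0010000000011110
        0010111111111000
-       0001111110001101
------------------------
        0001000001101011

Method 2 - Add two's complement:
Two's complement of 0001111110001101: invert → 1110000001110010, add 1 → 1110000001110011
  0010111111111000
+ 1110000001110011
------------------
 10001000001101011  (end carry out of the top bit = 1)
Discarding the end carry: 0001000001101011
Decimal check:
  0010111111111000 = 8192 + 2048 + 1024 + 512 + 256 + 128 + 64 + 32 + 16 + 8 = 12280
  0001111110001101 = 4096 + 2048 + 1024 + 512 + 256 + 128 + 8 + 4 + 1 = 8077
  12280 - 8077 = 4203, and 0001000001101011 = 4096 + 64 + 32 + 8 + 2 + 1 = 4203 ✓



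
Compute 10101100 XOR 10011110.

XOR: 1 when bits differ
  10101100
^ 10011110
----------
  00110010
Decimal: 172 ^ 158 = 50



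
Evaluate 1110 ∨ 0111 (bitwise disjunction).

OR: 1 when either bit is 1
  1110
| 0111
------
  1111
Decimal: 14 | 7 = 15



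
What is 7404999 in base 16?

Using repeated division by 16 (digits 10–15 are A–F):
7404999 ÷ 16 = 462812 remainder 7
462812 ÷ 16 = 28925 remainder 12 (C)
28925 ÷ 16 = 1807 remainder 13 (D)
1807 ÷ 16 = 112 remainder 15 (F)
112 ÷ 16 = 7 remainder 0
7 ÷ 16 = 0 remainder 7
Reading remainders bottom to top: 70FDC7



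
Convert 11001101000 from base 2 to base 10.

Sum of powers of 2 for each 1-bit:
2^3 + 2^5 + 2^6 + 2^9 + 2^10
= 8 + 32 + 64 + 512 + 1024
= 1640



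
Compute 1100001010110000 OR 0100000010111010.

OR: 1 when either bit is 1
  1100001010110000
| 0100000010111010
------------------
  1100001010111010
Decimal: 49840 | 16570 = 49850



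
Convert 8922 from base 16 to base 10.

Expand by place value (powers of 16):
8922 = 8 × 16^3 + 9 × 16^2 + 2 × 16^1 + 2 × 16^0
= 8 × 4096 + 9 × 256 + 2 × 16 + 2 × 1
= 32768 + 2304 + 32 + 2
= 35106



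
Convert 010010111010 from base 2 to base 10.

Sum of powers of 2 for each 1-bit:
2^1 + 2^3 + 2^4 + 2^5 + 2^7 + 2^10
= 2 + 8 + 16 + 32 + 128 + 1024
= 1210



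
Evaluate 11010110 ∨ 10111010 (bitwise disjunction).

OR: 1 when either bit is 1
  11010110
| 10111010
----------
  11111110
Decimal: 214 | 186 = 254



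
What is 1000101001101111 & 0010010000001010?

AND: 1 only when both bits are 1
  1000101001101111
& 0010010000001010
------------------
  0000000000001010
Decimal: 35439 & 9226 = 10



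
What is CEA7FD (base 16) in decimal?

Expand by place value (powers of 16):
Digit values: C = 12, E = 14, A = 10, F = 15, D = 13
CEA7FD = 12 × 16^5 + 14 × 16^4 + 10 × 16^3 + 7 × 16^2 + 15 × 16^1 + 13 × 16^0
= 12 × 1048576 + 14 × 65536 + 10 × 4096 + 7 × 256 + 15 × 16 + 13 × 1
= 12582912 + 917504 + 40960 + 1792 + 240 + 13
= 13543421



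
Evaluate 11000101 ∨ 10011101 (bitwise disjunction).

OR: 1 when either bit is 1
  11000101
| 10011101
----------
  11011101
Decimal: 197 | 157 = 221



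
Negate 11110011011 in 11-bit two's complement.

Original (sign bit 1, negative): 11110011011
Step 1 - Invert all bits: 00001100100
Step 2 - Add 1: 00001100101
Verification: 11110011011 + 00001100101 = 100000000000; discarding the end carry (carry out of the top bit) leaves the 11-bit value 00000000000, as required for x + (-x)



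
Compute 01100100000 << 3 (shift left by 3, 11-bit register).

Original: 01100100000 (decimal 800)
Shift left by 3 positions
Append 3 zeros on the right and drop the 3 high bits that overflow the 11-bit width
Result: 00100000000 (decimal 256)
Equivalent: 800 << 3 = 800 × 2^3 = 6400, truncated to 11 bits = 256



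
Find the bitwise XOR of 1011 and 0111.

XOR: 1 when bits differ
  1011
^ 0111
------
  1100
Decimal: 11 ^ 7 = 12



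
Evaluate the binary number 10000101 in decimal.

Sum of powers of 2 for each 1-bit:
2^0 + 2^2 + 2^7
= 1 + 4 + 128
= 133



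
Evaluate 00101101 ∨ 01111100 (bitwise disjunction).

OR: 1 when either bit is 1
  00101101
| 01111100
----------
  01111101
Decimal: 45 | 124 = 125



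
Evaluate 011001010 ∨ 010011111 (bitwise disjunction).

OR: 1 when either bit is 1
  011001010
| 010011111
-----------
  011011111
Decimal: 202 | 159 = 223



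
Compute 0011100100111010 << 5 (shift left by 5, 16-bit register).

Original: 0011100100111010 (decimal 14650)
Shift left by 5 positions
Append 5 zeros on the right and drop the 5 high bits that overflow the 16-bit width
Result: 0010011101000000 (decimal 10048)
Equivalent: 14650 << 5 = 14650 × 2^5 = 468800, truncated to 16 bits = 10048



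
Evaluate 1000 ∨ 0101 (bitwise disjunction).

OR: 1 when either bit is 1
  1000
| 0101
------
  1101
Decimal: 8 | 5 = 13



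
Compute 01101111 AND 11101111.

AND: 1 only when both bits are 1
  01101111
& 11101111
----------
  01101111
Decimal: 111 & 239 = 111



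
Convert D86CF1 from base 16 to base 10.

Expand by place value (powers of 16):
Digit values: D = 13, C = 12, F = 15
D86CF1 = 13 × 16^5 + 8 × 16^4 + 6 × 16^3 + 12 × 16^2 + 15 × 16^1 + 1 × 16^0
= 13 × 1048576 + 8 × 65536 + 6 × 4096 + 12 × 256 + 15 × 16 + 1 × 1
= 13631488 + 524288 + 24576 + 3072 + 240 + 1
= 14183665

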